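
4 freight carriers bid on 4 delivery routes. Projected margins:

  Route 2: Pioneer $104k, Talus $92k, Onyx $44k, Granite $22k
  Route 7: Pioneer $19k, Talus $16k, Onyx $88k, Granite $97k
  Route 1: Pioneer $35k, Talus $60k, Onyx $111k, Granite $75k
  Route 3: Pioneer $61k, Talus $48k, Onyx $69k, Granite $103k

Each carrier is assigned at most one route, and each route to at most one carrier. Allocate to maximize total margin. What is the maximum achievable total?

Max total: $361k

Optimal: Pioneer→Route 3 ($61k), Talus→Route 2 ($92k), Onyx→Route 1 ($111k), Granite→Route 7 ($97k) — total 61+92+111+97 = $361k.
Column-greedy (each route in turn goes to its best remaining carrier) gives $360k, worse by 1.
Next-best assignment: Pioneer→Route 2, Talus→Route 3, Onyx→Route 1, Granite→Route 7 = $360k.
Checked against all permutations: $361k is optimal.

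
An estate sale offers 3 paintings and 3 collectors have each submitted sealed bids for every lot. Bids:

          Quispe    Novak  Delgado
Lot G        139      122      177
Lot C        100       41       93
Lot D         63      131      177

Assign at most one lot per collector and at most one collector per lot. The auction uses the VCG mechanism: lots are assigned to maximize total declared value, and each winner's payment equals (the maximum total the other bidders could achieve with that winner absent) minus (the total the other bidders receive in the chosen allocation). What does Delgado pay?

Delgado pays $39.

Efficient allocation: Quispe→Lot C ($100), Novak→Lot D ($131), Delgado→Lot G ($177); total welfare W = $408.
Delgado receives Lot G at value $177, so the others get W − 177 = $231.
Without Delgado: best allocation of the remaining 2 bidders over all 3 lots is Quispe→Lot G ($139), Novak→Lot D ($131), total $270.
VCG payment = (others' best without Delgado) − (others' welfare with Delgado) = 270 − 231 = $39.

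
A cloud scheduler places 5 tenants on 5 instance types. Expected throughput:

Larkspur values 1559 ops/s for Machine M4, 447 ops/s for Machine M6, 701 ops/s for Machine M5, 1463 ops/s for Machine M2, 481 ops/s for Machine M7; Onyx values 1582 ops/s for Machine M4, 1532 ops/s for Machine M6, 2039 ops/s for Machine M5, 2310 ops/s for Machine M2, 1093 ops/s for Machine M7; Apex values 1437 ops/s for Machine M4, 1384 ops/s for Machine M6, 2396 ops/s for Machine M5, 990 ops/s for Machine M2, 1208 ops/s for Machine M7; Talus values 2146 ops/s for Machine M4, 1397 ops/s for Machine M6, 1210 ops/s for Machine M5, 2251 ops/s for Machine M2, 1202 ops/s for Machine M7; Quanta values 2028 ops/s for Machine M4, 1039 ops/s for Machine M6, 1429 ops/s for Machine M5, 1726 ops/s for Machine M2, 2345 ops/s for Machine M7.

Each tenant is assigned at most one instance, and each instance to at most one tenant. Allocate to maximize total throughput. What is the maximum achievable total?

Optimal: Larkspur→Machine M4 (1559 ops/s), Onyx→Machine M6 (1532 ops/s), Apex→Machine M5 (2396 ops/s), Talus→Machine M2 (2251 ops/s), Quanta→Machine M7 (2345 ops/s) — total 1559+1532+2396+2251+2345 = 10083 ops/s.
Max-entry greedy (repeatedly take the single best remaining cell) gives 9644 ops/s, worse by 439.
Swapping Apex↔Quanta (Apex→Machine M7 1208 ops/s, Quanta→Machine M5 1429 ops/s) loses 2104.
Checked against all permutations: 10083 ops/s is optimal.

Max total: 10083 ops/s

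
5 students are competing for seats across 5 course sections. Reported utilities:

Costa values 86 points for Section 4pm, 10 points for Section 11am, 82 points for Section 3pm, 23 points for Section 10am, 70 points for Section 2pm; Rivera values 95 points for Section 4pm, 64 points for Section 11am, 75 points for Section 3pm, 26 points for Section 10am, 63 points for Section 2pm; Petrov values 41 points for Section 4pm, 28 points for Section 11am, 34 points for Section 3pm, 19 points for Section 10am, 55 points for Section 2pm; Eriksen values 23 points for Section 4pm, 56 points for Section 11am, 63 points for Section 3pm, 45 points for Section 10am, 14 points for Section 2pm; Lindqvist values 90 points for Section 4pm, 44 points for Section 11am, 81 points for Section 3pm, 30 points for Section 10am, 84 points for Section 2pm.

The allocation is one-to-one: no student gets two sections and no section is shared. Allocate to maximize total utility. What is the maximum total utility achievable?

Optimal: Costa→Section 3pm (82 points), Rivera→Section 4pm (95 points), Petrov→Section 10am (19 points), Eriksen→Section 11am (56 points), Lindqvist→Section 2pm (84 points) — total 82+95+19+56+84 = 336 points.
Row-greedy (each student in turn takes its best remaining section) gives 302 points, worse by 34.
Swapping Petrov↔Costa (Petrov→Section 3pm 34 points, Costa→Section 10am 23 points) loses 44.
Checked against all permutations: 336 points is optimal.

Maximum total: 336 points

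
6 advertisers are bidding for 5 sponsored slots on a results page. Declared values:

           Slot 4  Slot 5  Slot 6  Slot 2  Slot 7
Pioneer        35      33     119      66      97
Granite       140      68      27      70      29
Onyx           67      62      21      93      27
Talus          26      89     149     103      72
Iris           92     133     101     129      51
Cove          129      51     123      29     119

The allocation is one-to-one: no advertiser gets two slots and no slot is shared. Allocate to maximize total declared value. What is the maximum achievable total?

Optimal: Granite→Slot 4 ($140), Iris→Slot 5 ($133), Talus→Slot 6 ($149), Onyx→Slot 2 ($93), Cove→Slot 7 ($119) — total 140+133+149+93+119 = $634.
Row-greedy (each advertiser in turn takes its best remaining slot) gives $492, worse by 142.

Maximum total: $634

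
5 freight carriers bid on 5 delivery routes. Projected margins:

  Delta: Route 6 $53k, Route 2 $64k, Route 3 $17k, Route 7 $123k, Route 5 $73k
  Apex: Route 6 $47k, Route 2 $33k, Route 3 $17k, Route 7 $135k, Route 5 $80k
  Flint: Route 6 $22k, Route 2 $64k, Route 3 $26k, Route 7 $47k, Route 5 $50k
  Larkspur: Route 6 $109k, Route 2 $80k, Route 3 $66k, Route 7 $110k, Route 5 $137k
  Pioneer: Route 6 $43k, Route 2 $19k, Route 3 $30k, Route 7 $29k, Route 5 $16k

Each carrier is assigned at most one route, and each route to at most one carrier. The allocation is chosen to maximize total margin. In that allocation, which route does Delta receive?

Optimal: Delta→Route 6 ($53k), Apex→Route 7 ($135k), Flint→Route 2 ($64k), Larkspur→Route 5 ($137k), Pioneer→Route 3 ($30k) — total 53+135+64+137+30 = $419k.
Row-greedy (each carrier in turn takes its best remaining route) gives $406k, worse by 13.
Next-best assignment: Delta→Route 5, Apex→Route 7, Flint→Route 2, Larkspur→Route 6, Pioneer→Route 3 = $411k.
Checked against all permutations: $419k is optimal.
Delta's own top route is Route 7 ($123k), but forcing Delta→Route 7 and reassigning the rest optimally gives only $406k — worse by 13.

Delta receives Route 6.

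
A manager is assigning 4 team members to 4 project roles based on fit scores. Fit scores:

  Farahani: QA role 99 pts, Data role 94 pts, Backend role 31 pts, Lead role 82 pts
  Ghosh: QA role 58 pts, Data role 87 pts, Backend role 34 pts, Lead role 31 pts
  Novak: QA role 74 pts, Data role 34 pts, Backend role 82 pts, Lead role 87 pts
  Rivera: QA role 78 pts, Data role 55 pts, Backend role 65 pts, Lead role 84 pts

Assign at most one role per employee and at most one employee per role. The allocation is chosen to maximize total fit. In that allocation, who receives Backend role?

Novak receives Backend role.

Optimal: Farahani→QA role (99 pts), Ghosh→Data role (87 pts), Novak→Backend role (82 pts), Rivera→Lead role (84 pts) — total 99+87+82+84 = 352 pts.
Row-greedy (each employee in turn takes its best remaining role) gives 338 pts, worse by 14.
Next-best assignment: Farahani→QA role, Ghosh→Data role, Novak→Lead role, Rivera→Backend role = 338 pts.
Novak's own top role is Lead role (87 pts), but forcing Novak→Lead role and reassigning the rest optimally gives only 338 pts — worse by 14.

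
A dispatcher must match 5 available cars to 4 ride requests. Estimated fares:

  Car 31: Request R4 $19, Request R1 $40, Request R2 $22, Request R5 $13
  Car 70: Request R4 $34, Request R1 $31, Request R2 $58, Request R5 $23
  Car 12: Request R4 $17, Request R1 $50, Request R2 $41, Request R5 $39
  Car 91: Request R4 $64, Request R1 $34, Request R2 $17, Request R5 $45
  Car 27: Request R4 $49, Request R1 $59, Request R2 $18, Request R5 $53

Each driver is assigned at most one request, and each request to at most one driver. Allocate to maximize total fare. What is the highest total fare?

Max total: $225

This is a one-to-one assignment (maximum-weight bipartite matching).
Optimal: Car 91→Request R4 ($64), Car 12→Request R1 ($50), Car 70→Request R2 ($58), Car 27→Request R5 ($53) — total 64+50+58+53 = $225.
Max-entry greedy (repeatedly take the single best remaining cell) gives $220, worse by 5.
Next-best assignment: Car 91→Request R4, Car 27→Request R1, Car 70→Request R2, Car 12→Request R5 = $220.
Every other assignment is strictly worse.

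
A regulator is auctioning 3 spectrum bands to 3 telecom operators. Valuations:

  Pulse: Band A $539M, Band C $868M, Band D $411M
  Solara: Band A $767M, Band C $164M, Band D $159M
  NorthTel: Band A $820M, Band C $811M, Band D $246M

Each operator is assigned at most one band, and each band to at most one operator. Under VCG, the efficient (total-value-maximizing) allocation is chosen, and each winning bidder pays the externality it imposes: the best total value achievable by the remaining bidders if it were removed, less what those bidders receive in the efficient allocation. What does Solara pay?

Solara pays $466M.

Efficient allocation: Pulse→Band D ($411M), Solara→Band A ($767M), NorthTel→Band C ($811M); total welfare W = $1989M.
Solara receives Band A at value $767M, so the others get W − 767 = $1222M.
Without Solara: best allocation of the remaining 2 bidders over all 3 bands is Pulse→Band C ($868M), NorthTel→Band A ($820M), total $1688M.
VCG payment = (others' best without Solara) − (others' welfare with Solara) = 1688 − 1222 = $466M.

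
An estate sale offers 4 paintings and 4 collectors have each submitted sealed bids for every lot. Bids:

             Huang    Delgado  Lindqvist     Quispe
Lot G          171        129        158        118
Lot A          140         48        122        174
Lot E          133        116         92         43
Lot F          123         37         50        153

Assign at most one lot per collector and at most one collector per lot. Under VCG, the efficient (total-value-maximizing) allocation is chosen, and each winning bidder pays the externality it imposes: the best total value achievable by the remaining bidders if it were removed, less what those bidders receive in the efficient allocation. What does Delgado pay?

Efficient allocation: Huang→Lot F ($123), Delgado→Lot E ($116), Lindqvist→Lot G ($158), Quispe→Lot A ($174); total welfare W = $571.
Delgado receives Lot E at value $116, so the others get W − 116 = $455.
Without Delgado: best allocation of the remaining 3 bidders over all 4 lots is Huang→Lot E ($133), Lindqvist→Lot G ($158), Quispe→Lot A ($174), total $465.
VCG payment = (others' best without Delgado) − (others' welfare with Delgado) = 465 − 455 = $10.

Delgado pays $10.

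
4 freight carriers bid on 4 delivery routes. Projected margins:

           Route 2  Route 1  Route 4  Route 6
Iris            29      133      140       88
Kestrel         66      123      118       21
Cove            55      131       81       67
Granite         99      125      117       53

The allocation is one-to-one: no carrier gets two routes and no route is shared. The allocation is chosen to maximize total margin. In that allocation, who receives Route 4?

Kestrel receives Route 4.

This is a one-to-one assignment (maximum-weight bipartite matching).
Optimal: Iris→Route 6 ($88k), Kestrel→Route 4 ($118k), Cove→Route 1 ($131k), Granite→Route 2 ($99k) — total 88+118+131+99 = $436k.
Row-greedy (each carrier in turn takes its best remaining route) gives $429k, worse by 7.
Next-best assignment: Iris→Route 4, Kestrel→Route 1, Cove→Route 6, Granite→Route 2 = $429k.
No other one-to-one assignment exceeds $436k.
Kestrel's own top route is Route 1 ($123k), but forcing Kestrel→Route 1 and reassigning the rest optimally gives only $429k — worse by 7.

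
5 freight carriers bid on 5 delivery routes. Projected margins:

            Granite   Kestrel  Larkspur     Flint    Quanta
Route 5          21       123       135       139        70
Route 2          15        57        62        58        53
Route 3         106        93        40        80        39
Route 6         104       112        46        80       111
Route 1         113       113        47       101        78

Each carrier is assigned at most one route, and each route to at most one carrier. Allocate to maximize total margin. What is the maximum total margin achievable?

Optimal: Granite→Route 3 ($106k), Kestrel→Route 1 ($113k), Larkspur→Route 2 ($62k), Flint→Route 5 ($139k), Quanta→Route 6 ($111k) — total 106+113+62+139+111 = $531k.
Column-greedy (each route in turn goes to its best remaining carrier) gives $497k, worse by 34.

Maximum total: $531k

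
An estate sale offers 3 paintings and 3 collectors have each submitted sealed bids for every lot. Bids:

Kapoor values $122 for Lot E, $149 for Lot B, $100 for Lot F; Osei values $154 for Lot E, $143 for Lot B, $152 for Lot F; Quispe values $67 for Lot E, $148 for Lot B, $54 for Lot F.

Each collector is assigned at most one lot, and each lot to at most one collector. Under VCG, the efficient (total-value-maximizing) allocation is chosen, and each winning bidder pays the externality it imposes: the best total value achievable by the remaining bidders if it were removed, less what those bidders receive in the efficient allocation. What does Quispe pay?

Efficient allocation: Kapoor→Lot E ($122), Osei→Lot F ($152), Quispe→Lot B ($148); total welfare W = $422.
Quispe receives Lot B at value $148, so the others get W − 148 = $274.
Without Quispe: best allocation of the remaining 2 bidders over all 3 lots is Kapoor→Lot B ($149), Osei→Lot E ($154), total $303.
VCG payment = (others' best without Quispe) − (others' welfare with Quispe) = 303 − 274 = $29.

Quispe pays $29.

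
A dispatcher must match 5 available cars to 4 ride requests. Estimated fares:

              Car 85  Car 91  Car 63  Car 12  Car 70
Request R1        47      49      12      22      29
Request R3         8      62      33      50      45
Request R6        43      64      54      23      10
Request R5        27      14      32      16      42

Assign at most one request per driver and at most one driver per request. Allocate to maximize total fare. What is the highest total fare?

Maximum total: $205

Optimal: Car 85→Request R1 ($47), Car 91→Request R3 ($62), Car 63→Request R6 ($54), Car 70→Request R5 ($42) — total 47+62+54+42 = $205.
Row-greedy (each driver in turn takes its best remaining request) gives $160, worse by 45.
Swapping Car 63↔Car 85 (Car 63→Request R1 $12, Car 85→Request R6 $43) loses 46.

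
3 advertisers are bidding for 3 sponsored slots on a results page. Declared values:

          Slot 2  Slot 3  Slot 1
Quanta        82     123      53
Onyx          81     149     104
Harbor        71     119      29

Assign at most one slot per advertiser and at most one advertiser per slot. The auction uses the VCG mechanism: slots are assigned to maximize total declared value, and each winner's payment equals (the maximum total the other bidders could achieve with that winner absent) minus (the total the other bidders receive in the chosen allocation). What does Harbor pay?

Harbor pays $45.

Efficient allocation: Quanta→Slot 2 ($82), Onyx→Slot 1 ($104), Harbor→Slot 3 ($119); total welfare W = $305.
Harbor receives Slot 3 at value $119, so the others get W − 119 = $186.
Without Harbor: best allocation of the remaining 2 bidders over all 3 slots is Quanta→Slot 2 ($82), Onyx→Slot 3 ($149), total $231.
VCG payment = (others' best without Harbor) − (others' welfare with Harbor) = 231 − 186 = $45.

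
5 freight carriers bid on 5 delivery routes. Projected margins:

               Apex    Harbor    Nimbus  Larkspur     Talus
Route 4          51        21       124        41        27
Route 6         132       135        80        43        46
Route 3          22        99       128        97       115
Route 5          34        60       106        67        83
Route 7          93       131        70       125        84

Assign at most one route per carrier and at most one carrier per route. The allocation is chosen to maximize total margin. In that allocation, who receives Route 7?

Harbor receives Route 7.

Optimal: Apex→Route 6 ($132k), Harbor→Route 7 ($131k), Nimbus→Route 4 ($124k), Larkspur→Route 5 ($67k), Talus→Route 3 ($115k) — total 132+131+124+67+115 = $569k.
Row-greedy (each carrier in turn takes its best remaining route) gives $485k, worse by 84.
Every other assignment is strictly worse.
Harbor's own top route is Route 6 ($135k), but forcing Harbor→Route 6 and reassigning the rest optimally gives only $534k — worse by 35.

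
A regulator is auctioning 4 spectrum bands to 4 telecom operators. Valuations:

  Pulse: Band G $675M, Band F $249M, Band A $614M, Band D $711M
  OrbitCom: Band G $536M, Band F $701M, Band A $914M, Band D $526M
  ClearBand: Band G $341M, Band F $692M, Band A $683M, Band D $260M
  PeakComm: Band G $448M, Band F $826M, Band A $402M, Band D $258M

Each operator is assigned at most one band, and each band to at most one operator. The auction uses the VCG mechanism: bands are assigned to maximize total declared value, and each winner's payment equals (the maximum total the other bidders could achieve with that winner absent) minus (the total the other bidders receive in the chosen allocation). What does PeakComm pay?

Efficient allocation: Pulse→Band D ($711M), OrbitCom→Band A ($914M), ClearBand→Band G ($341M), PeakComm→Band F ($826M); total welfare W = $2792M.
PeakComm receives Band F at value $826M, so the others get W − 826 = $1966M.
Without PeakComm: best allocation of the remaining 3 bidders over all 4 bands is Pulse→Band D ($711M), OrbitCom→Band A ($914M), ClearBand→Band F ($692M), total $2317M.
VCG payment = (others' best without PeakComm) − (others' welfare with PeakComm) = 2317 − 1966 = $351M.

PeakComm pays $351M.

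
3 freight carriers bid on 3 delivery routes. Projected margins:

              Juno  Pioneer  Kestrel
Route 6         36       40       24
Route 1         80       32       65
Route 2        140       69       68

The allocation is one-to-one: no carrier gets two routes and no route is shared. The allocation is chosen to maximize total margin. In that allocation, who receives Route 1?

Kestrel receives Route 1.

Treat this as an assignment problem: match each carrier to one route.
Optimal: Juno→Route 2 ($140k), Pioneer→Route 6 ($40k), Kestrel→Route 1 ($65k) — total 140+40+65 = $245k.
Column-greedy (each route in turn goes to its best remaining carrier) gives $188k, worse by 57.
No other one-to-one assignment exceeds $245k.
Kestrel's own top route is Route 2 ($68k), but forcing Kestrel→Route 2 and reassigning the rest optimally gives only $188k — worse by 57.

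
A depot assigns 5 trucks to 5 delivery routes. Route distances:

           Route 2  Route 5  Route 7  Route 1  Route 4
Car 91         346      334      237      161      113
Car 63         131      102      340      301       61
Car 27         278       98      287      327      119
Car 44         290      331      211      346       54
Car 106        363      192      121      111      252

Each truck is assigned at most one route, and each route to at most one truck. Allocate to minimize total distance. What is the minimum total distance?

Minimum total: 565 km

This is the linear assignment problem.
Optimal: Car 91→Route 1 (161 km), Car 63→Route 2 (131 km), Car 27→Route 5 (98 km), Car 44→Route 4 (54 km), Car 106→Route 7 (121 km) — total 161+131+98+54+121 = 565 km.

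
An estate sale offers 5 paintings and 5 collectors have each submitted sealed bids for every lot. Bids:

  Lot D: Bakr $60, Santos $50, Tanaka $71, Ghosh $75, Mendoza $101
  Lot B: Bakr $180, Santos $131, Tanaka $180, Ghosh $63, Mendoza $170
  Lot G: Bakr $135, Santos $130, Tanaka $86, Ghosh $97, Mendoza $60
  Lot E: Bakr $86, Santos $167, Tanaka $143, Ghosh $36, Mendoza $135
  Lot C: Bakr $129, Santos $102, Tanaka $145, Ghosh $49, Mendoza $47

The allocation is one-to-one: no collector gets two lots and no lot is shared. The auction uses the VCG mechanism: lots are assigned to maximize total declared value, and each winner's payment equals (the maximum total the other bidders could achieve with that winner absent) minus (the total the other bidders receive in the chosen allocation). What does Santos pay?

Santos pays $32.

Efficient allocation: Bakr→Lot G ($135), Santos→Lot E ($167), Tanaka→Lot C ($145), Ghosh→Lot D ($75), Mendoza→Lot B ($170); total welfare W = $692.
Santos receives Lot E at value $167, so the others get W − 167 = $525.
Without Santos: best allocation of the remaining 4 bidders over all 5 lots is Bakr→Lot B ($180), Tanaka→Lot C ($145), Ghosh→Lot G ($97), Mendoza→Lot E ($135), total $557.
VCG payment = (others' best without Santos) − (others' welfare with Santos) = 557 − 525 = $32.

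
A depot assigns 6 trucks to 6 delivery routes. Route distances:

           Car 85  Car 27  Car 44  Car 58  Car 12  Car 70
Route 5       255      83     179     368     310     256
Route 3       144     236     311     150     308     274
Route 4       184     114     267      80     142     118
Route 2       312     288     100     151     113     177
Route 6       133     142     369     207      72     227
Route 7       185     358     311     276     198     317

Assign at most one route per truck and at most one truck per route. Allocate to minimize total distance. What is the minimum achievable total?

Optimal: Car 85→Route 7 (185 km), Car 27→Route 5 (83 km), Car 44→Route 2 (100 km), Car 58→Route 3 (150 km), Car 12→Route 6 (72 km), Car 70→Route 4 (118 km) — total 185+83+100+150+72+118 = 708 km.
Column-greedy (each route in turn goes to its cheapest remaining truck) gives 796 km, worse by 88.
Next-best assignment: Car 85→Route 6, Car 27→Route 5, Car 44→Route 2, Car 58→Route 3, Car 12→Route 7, Car 70→Route 4 = 782 km.
Checked against all permutations: 708 km is optimal.

Minimum total: 708 km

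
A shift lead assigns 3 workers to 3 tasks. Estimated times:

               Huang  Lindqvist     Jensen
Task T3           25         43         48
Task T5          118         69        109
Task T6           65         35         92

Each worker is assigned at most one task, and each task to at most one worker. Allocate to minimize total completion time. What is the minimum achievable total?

Optimal: Huang→Task T3 (25 min), Lindqvist→Task T6 (35 min), Jensen→Task T5 (109 min) — total 25+35+109 = 169 min.
Column-greedy (each task in turn goes to its cheapest remaining worker) gives 186 min, worse by 17.

Min total: 169 min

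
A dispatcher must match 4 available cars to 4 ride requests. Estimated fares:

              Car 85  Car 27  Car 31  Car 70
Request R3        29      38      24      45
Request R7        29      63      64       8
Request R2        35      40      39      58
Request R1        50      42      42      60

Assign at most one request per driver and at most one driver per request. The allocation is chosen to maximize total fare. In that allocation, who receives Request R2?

Optimal: Car 85→Request R1 ($50), Car 27→Request R3 ($38), Car 31→Request R7 ($64), Car 70→Request R2 ($58) — total 50+38+64+58 = $210.
Max-entry greedy (repeatedly take the single best remaining cell) gives $193, worse by 17.
Swapping Car 70↔Car 27 (Car 70→Request R3 $45, Car 27→Request R2 $40) loses 11.
No other one-to-one assignment exceeds $210.
Car 70's own top request is Request R1 ($60), but forcing Car 70→Request R1 and reassigning the rest optimally gives only $197 — worse by 13.

Car 70 receives Request R2.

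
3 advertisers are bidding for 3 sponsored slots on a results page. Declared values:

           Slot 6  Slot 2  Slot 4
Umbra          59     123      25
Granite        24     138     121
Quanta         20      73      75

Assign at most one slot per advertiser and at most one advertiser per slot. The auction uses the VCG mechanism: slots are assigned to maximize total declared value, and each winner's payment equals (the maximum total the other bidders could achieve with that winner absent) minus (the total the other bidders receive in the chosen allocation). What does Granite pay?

Granite pays $64.

Efficient allocation: Umbra→Slot 6 ($59), Granite→Slot 2 ($138), Quanta→Slot 4 ($75); total welfare W = $272.
Granite receives Slot 2 at value $138, so the others get W − 138 = $134.
Without Granite: best allocation of the remaining 2 bidders over all 3 slots is Umbra→Slot 2 ($123), Quanta→Slot 4 ($75), total $198.
VCG payment = (others' best without Granite) − (others' welfare with Granite) = 198 − 134 = $64.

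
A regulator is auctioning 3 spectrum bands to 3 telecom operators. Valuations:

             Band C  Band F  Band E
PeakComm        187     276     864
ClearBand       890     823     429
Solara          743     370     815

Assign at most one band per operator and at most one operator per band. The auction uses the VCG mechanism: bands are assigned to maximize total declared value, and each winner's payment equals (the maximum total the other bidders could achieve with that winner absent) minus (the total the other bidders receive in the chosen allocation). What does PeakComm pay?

PeakComm pays $139M.

Efficient allocation: PeakComm→Band E ($864M), ClearBand→Band F ($823M), Solara→Band C ($743M); total welfare W = $2430M.
PeakComm receives Band E at value $864M, so the others get W − 864 = $1566M.
Without PeakComm: best allocation of the remaining 2 bidders over all 3 bands is ClearBand→Band C ($890M), Solara→Band E ($815M), total $1705M.
VCG payment = (others' best without PeakComm) − (others' welfare with PeakComm) = 1705 − 1566 = $139M.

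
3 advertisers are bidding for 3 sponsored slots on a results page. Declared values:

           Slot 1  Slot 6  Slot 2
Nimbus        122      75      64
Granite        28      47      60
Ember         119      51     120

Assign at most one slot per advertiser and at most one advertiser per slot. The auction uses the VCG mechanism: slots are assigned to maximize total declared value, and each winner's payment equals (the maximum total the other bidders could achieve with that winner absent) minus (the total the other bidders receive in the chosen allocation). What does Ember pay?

Efficient allocation: Nimbus→Slot 1 ($122), Granite→Slot 6 ($47), Ember→Slot 2 ($120); total welfare W = $289.
Ember receives Slot 2 at value $120, so the others get W − 120 = $169.
Without Ember: best allocation of the remaining 2 bidders over all 3 slots is Nimbus→Slot 1 ($122), Granite→Slot 2 ($60), total $182.
VCG payment = (others' best without Ember) − (others' welfare with Ember) = 182 − 169 = $13.

Ember pays $13.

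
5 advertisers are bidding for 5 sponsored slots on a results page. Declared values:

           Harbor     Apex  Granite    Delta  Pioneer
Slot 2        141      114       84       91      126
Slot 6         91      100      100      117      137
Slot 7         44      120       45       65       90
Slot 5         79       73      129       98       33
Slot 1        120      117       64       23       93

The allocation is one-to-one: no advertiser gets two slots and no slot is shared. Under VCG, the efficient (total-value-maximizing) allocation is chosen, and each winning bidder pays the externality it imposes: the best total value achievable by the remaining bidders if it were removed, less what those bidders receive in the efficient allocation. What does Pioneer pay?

Efficient allocation: Harbor→Slot 1 ($120), Apex→Slot 7 ($120), Granite→Slot 5 ($129), Delta→Slot 6 ($117), Pioneer→Slot 2 ($126); total welfare W = $612.
Pioneer receives Slot 2 at value $126, so the others get W − 126 = $486.
Without Pioneer: best allocation of the remaining 4 bidders over all 5 slots is Harbor→Slot 2 ($141), Apex→Slot 7 ($120), Granite→Slot 5 ($129), Delta→Slot 6 ($117), total $507.
VCG payment = (others' best without Pioneer) − (others' welfare with Pioneer) = 507 − 486 = $21.

Pioneer pays $21.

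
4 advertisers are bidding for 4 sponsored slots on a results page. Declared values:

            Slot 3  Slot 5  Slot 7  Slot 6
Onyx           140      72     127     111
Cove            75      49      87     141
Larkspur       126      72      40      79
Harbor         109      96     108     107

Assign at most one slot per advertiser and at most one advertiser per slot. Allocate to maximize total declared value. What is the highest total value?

Treat this as an assignment problem: match each advertiser to one slot.
Optimal: Onyx→Slot 7 ($127), Cove→Slot 6 ($141), Larkspur→Slot 3 ($126), Harbor→Slot 5 ($96) — total 127+141+126+96 = $490.
Max-entry greedy (repeatedly take the single best remaining cell) gives $461, worse by 29.
Next-best assignment: Onyx→Slot 3, Cove→Slot 6, Larkspur→Slot 5, Harbor→Slot 7 = $461.
No other one-to-one assignment exceeds $490.

Maximum total: $490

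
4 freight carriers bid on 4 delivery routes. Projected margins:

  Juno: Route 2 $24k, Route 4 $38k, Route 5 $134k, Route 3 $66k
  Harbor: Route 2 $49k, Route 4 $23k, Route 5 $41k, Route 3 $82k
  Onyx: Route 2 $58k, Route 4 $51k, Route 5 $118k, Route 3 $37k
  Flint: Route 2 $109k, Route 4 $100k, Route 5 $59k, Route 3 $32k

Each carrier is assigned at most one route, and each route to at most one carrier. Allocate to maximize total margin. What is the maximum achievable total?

Max total: $376k

Optimal: Juno→Route 5 ($134k), Harbor→Route 3 ($82k), Onyx→Route 4 ($51k), Flint→Route 2 ($109k) — total 134+82+51+109 = $376k.
Row-greedy (each carrier in turn takes its best remaining route) gives $374k, worse by 2.
Next-best assignment: Juno→Route 5, Harbor→Route 3, Onyx→Route 2, Flint→Route 4 = $374k.
Swapping Onyx↔Flint (Onyx→Route 2 $58k, Flint→Route 4 $100k) loses 2.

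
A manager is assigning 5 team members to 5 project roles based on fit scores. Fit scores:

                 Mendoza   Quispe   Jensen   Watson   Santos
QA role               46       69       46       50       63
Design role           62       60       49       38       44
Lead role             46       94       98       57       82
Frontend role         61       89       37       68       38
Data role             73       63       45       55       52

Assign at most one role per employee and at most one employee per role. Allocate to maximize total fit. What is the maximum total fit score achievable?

Max total: 367 pts

Treat this as an assignment problem: match each employee to one role.
Optimal: Mendoza→Design role (62 pts), Quispe→Frontend role (89 pts), Jensen→Lead role (98 pts), Watson→Data role (55 pts), Santos→QA role (63 pts) — total 62+89+98+55+63 = 367 pts.
Row-greedy (each employee in turn takes its best remaining role) gives 347 pts, worse by 20.
Every other assignment is strictly worse.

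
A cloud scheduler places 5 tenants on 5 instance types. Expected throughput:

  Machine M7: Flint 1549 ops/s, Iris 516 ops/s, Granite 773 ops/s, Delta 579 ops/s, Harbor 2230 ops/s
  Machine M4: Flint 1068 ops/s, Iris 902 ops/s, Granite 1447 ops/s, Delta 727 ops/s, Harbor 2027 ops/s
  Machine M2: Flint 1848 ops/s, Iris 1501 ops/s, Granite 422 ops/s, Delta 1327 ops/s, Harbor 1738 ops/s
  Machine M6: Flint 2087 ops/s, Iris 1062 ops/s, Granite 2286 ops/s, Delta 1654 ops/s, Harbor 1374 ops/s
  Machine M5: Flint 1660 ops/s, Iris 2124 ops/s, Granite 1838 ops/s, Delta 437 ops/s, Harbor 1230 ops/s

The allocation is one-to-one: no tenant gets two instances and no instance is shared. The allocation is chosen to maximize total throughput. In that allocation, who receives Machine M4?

Optimal: Flint→Machine M7 (1549 ops/s), Iris→Machine M5 (2124 ops/s), Granite→Machine M6 (2286 ops/s), Delta→Machine M2 (1327 ops/s), Harbor→Machine M4 (2027 ops/s) — total 1549+2124+2286+1327+2027 = 9313 ops/s.
Next-best assignment: Flint→Machine M2, Iris→Machine M5, Granite→Machine M4, Delta→Machine M6, Harbor→Machine M7 = 9303 ops/s.
No other one-to-one assignment exceeds 9313 ops/s.
Harbor's own top instance is Machine M7 (2230 ops/s), but forcing Harbor→Machine M7 and reassigning the rest optimally gives only 9303 ops/s — worse by 10.

Harbor receives Machine M4.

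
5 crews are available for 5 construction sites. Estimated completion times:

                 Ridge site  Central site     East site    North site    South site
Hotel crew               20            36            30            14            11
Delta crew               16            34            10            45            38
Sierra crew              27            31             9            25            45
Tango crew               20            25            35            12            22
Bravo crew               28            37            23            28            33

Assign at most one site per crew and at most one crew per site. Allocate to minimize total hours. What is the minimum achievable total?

Min total: 85 hours

Treat this as an assignment problem: match each crew to one site.
Optimal: Hotel crew→South site (11 hours), Delta crew→Ridge site (16 hours), Sierra crew→East site (9 hours), Tango crew→North site (12 hours), Bravo crew→Central site (37 hours) — total 11+16+9+12+37 = 85 hours.
Column-greedy (each site in turn goes to its cheapest remaining crew) gives 97 hours, worse by 12.
Next-best assignment: Hotel crew→South site, Delta crew→Ridge site, Sierra crew→East site, Tango crew→Central site, Bravo crew→North site = 89 hours.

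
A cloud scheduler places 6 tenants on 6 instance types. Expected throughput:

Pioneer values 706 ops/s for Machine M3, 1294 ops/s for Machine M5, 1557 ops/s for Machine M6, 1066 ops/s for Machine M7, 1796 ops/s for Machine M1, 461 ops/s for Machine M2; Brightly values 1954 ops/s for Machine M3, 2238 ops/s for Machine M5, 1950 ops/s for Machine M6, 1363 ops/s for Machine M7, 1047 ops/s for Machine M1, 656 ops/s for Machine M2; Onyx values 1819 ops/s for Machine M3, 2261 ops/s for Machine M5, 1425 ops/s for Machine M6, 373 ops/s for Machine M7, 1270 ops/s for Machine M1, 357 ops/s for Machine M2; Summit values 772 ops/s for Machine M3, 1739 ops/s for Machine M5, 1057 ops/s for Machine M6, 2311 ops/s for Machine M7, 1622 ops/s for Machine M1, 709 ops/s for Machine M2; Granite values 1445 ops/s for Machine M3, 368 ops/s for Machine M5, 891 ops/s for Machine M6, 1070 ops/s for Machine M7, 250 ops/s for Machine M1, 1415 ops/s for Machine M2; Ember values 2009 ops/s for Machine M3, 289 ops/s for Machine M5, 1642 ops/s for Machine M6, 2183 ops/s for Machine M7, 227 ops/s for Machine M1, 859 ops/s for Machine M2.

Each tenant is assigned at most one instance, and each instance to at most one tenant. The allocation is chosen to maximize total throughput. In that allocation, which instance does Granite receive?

Treat this as an assignment problem: match each tenant to one instance.
Optimal: Pioneer→Machine M1 (1796 ops/s), Brightly→Machine M6 (1950 ops/s), Onyx→Machine M5 (2261 ops/s), Summit→Machine M7 (2311 ops/s), Granite→Machine M2 (1415 ops/s), Ember→Machine M3 (2009 ops/s) — total 1796+1950+2261+2311+1415+2009 = 11742 ops/s.
Row-greedy (each tenant in turn takes its best remaining instance) gives 11221 ops/s, worse by 521.
Swapping Brightly↔Onyx (Brightly→Machine M5 2238 ops/s, Onyx→Machine M6 1425 ops/s) loses 548.
Granite's own top instance is Machine M3 (1445 ops/s), but forcing Granite→Machine M3 and reassigning the rest optimally gives only 10622 ops/s — worse by 1120.

Granite receives Machine M2.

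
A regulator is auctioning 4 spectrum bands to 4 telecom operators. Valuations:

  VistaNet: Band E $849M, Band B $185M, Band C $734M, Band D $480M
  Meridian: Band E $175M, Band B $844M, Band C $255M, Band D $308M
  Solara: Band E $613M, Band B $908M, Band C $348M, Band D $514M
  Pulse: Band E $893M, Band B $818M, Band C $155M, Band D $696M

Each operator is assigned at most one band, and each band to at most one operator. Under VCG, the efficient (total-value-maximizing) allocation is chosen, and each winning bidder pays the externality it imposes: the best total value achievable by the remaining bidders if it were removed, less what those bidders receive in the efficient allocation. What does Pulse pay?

Pulse pays $115M.

Efficient allocation: VistaNet→Band C ($734M), Meridian→Band B ($844M), Solara→Band D ($514M), Pulse→Band E ($893M); total welfare W = $2985M.
Pulse receives Band E at value $893M, so the others get W − 893 = $2092M.
Without Pulse: best allocation of the remaining 3 bidders over all 4 bands is VistaNet→Band E ($849M), Meridian→Band B ($844M), Solara→Band D ($514M), total $2207M.
VCG payment = (others' best without Pulse) − (others' welfare with Pulse) = 2207 − 2092 = $115M.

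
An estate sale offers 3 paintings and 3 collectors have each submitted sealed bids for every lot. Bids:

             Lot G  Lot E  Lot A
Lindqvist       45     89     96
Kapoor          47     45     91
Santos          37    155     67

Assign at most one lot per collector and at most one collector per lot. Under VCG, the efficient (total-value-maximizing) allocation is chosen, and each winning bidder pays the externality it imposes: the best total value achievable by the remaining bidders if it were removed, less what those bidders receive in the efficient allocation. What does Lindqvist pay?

Efficient allocation: Lindqvist→Lot A ($96), Kapoor→Lot G ($47), Santos→Lot E ($155); total welfare W = $298.
Lindqvist receives Lot A at value $96, so the others get W − 96 = $202.
Without Lindqvist: best allocation of the remaining 2 bidders over all 3 lots is Kapoor→Lot A ($91), Santos→Lot E ($155), total $246.
VCG payment = (others' best without Lindqvist) − (others' welfare with Lindqvist) = 246 − 202 = $44.

Lindqvist pays $44.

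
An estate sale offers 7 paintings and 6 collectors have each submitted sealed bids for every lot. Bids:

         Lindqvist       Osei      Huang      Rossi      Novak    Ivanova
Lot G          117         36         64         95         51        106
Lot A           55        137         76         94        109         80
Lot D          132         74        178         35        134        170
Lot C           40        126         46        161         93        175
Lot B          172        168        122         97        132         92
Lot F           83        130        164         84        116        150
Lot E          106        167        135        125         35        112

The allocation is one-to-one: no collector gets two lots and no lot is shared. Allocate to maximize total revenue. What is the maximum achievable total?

Optimal: Lindqvist→Lot B ($172), Osei→Lot E ($167), Huang→Lot F ($164), Rossi→Lot C ($161), Novak→Lot A ($109), Ivanova→Lot D ($170) — total 172+167+164+161+109+170 = $943.
Column-greedy (each lot in turn goes to its best remaining collector) gives $823, worse by 120.
Next-best assignment: Lindqvist→Lot B, Osei→Lot E, Huang→Lot D, Rossi→Lot C, Novak→Lot A, Ivanova→Lot F = $937.

Maximum total: $943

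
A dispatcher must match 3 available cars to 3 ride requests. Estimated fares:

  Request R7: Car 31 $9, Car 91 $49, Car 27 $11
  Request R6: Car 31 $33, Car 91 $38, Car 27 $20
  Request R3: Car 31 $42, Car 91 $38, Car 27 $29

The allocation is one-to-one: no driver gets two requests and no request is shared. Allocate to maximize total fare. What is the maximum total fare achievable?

Max total: $111

Optimal: Car 31→Request R6 ($33), Car 91→Request R7 ($49), Car 27→Request R3 ($29) — total 33+49+29 = $111.
Swapping Car 91↔Car 31 (Car 91→Request R6 $38, Car 31→Request R7 $9) loses 35.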